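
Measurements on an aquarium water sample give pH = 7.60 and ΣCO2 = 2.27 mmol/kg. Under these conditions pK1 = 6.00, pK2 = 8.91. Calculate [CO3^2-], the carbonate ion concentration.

α₂ = 1 / (1 + [H⁺]/K2 + [H⁺]²/(K1K2)) = 1 / (1 + 10^+1.31 + 10^-0.29)
   = 1 / (1 + 20.417 + 0.51286) = 1/21.930 = 0.04560
[CO3²⁻] = α₂ × DIC = 0.04560 × 2.27 = 0.104 mmol/kg

[CO3²⁻] = 0.104 mmol/kg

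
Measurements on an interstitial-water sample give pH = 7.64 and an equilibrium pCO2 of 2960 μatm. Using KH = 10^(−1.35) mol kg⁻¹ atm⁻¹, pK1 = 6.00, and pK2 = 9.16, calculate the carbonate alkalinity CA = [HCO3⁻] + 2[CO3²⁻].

[CO2*] = KH · pCO2 = 10^(−1.35) × 2960×10^-6 = 1.322×10^-4 mol/kg
α₀ = 1/(1 + K1/[H⁺] + K1K2/[H⁺]²) = 1/(1 + 10^+1.64 + 10^+0.12) = 0.02175
DIC = [CO2*]/α₀ = 1.322×10^-4 / 0.02175 = 6.078 mmol/kg
CA = (α₁ + 2α₂)·DIC = (0.9496 + 2×0.02868) × 6.078 = 6.12 mmol/kg

CA = 6.12 mmol/kg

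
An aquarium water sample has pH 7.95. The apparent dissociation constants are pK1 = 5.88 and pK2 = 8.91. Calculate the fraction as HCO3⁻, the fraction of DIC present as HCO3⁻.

α₁ = 0.894

α₁ = 1 / (1 + [H⁺]/K1 + K2/[H⁺]) = 1 / (1 + 10^-2.07 + 10^-0.96)
   = 1 / (1 + 0.0085114 + 0.10965) = 1/1.1182 = 0.8943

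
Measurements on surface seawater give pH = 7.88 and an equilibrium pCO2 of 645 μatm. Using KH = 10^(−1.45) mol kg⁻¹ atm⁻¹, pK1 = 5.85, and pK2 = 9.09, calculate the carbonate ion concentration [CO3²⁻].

[CO3²⁻] = 0.151 mmol/kg

[CO2*] = KH · pCO2 = 10^(−1.45) × 645×10^-6 = 2.289×10^-5 mol/kg
α₀ = 1/(1 + K1/[H⁺] + K1K2/[H⁺]²) = 1/(1 + 10^+2.03 + 10^+0.82) = 0.008714
DIC = [CO2*]/α₀ = 2.289×10^-5 / 0.008714 = 2.626 mmol/kg
[CO3²⁻] = α₂·DIC; α₂ = 0.05757, so [CO3²⁻] = 0.05757 × 2.626 = 0.151 mmol/kg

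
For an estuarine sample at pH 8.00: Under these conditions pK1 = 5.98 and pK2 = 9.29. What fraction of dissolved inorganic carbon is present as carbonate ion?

α₂ = 0.0483

α₂ = 1 / (1 + [H⁺]/K2 + [H⁺]²/(K1K2)) = 1 / (1 + 10^+1.29 + 10^-0.73)
   = 1 / (1 + 19.498 + 0.18621) = 1/20.685 = 0.04835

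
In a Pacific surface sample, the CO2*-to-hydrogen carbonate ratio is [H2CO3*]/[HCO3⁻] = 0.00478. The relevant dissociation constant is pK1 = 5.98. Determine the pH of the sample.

pH = 8.30

From K1 = [H⁺][HCO3⁻]/[H2CO3*]:  pH = pK1 − log₁₀([H2CO3*]/[HCO3⁻])
log₁₀(0.00478) = -2.321
pH = 5.98 − (-2.321) = 8.30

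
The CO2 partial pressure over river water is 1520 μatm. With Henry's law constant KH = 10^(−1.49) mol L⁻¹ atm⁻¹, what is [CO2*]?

KH = 10^(−1.49) = 3.236×10^-2 mol L⁻¹ atm⁻¹
[CO2*] = KH · pCO2 = 3.236×10^-2 × 1520×10^-6 atm = 4.92×10^-5 mol/L

[CO2*] = 49.2 μmol/L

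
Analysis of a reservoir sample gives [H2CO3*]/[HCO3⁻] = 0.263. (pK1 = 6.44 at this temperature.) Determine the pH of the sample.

From K1 = [H⁺][HCO3⁻]/[H2CO3*]:  pH = pK1 − log₁₀([H2CO3*]/[HCO3⁻])
log₁₀(0.263) = -0.580
pH = 6.44 − (-0.580) = 7.02

pH = 7.02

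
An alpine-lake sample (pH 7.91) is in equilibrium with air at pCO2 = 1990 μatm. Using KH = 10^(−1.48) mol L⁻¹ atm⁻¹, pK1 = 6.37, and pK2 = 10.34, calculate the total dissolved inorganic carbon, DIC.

DIC = 2.36 mmol/L

[CO2*] = KH · pCO2 = 10^(−1.48) × 1990×10^-6 = 6.590×10^-5 mol/L
α₀ = 1/(1 + K1/[H⁺] + K1K2/[H⁺]²) = 1/(1 + 10^+1.54 + 10^-0.89) = 0.02793
DIC = [CO2*]/α₀ = 6.590×10^-5 / 0.02793 = 2.36 mmol/L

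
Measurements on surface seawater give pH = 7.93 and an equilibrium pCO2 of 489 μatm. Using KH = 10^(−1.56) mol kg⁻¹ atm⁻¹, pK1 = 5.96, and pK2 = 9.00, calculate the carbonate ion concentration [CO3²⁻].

[CO2*] = KH · pCO2 = 10^(−1.56) × 489×10^-6 = 1.347×10^-5 mol/kg
α₀ = 1/(1 + K1/[H⁺] + K1K2/[H⁺]²) = 1/(1 + 10^+1.97 + 10^+0.90) = 0.009778
DIC = [CO2*]/α₀ = 1.347×10^-5 / 0.009778 = 1.377 mmol/kg
[CO3²⁻] = α₂·DIC; α₂ = 0.07767, so [CO3²⁻] = 0.07767 × 1.377 = 0.107 mmol/kg

[CO3²⁻] = 0.107 mmol/kg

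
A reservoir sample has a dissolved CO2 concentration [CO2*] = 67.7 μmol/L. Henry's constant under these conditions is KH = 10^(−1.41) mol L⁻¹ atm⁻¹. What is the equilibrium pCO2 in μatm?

KH = 10^(−1.41) = 3.890×10^-2 mol L⁻¹ atm⁻¹
pCO2 = [CO2*]/KH = 67.7×10^-6 / 3.890×10^-2 = 1.74×10^-3 atm = 1740 μatm

pCO2 = 1740 μatm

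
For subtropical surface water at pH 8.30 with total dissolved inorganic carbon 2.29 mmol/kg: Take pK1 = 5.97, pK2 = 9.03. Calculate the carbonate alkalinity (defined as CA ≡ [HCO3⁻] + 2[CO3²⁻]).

CA = 2.64 mmol/kg

CA = [HCO3⁻] + 2[CO3²⁻] = (α₁ + 2α₂)·DIC
At pH 8.30: [H⁺]/K1 = 10^-2.33 = 0.0046774, K2/[H⁺] = 10^-0.73 = 0.18621
α₁ = 1/(1 + 0.0046774 + 0.18621) = 1/1.1909 = 0.8397; α₂ = α₁·K2/[H⁺] = 0.1564
α₁ + 2α₂ = 1.1524
CA = 1.1524 × 2.29 = 2.64 mmol/kg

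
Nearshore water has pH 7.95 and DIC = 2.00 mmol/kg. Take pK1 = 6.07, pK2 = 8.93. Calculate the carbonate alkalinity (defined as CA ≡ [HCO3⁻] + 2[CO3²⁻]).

CA = [HCO3⁻] + 2[CO3²⁻] = (α₁ + 2α₂)·DIC
At pH 7.95: [H⁺]/K1 = 10^-1.88 = 0.013183, K2/[H⁺] = 10^-0.98 = 0.10471
α₁ = 1/(1 + 0.013183 + 0.10471) = 1/1.1179 = 0.8945; α₂ = α₁·K2/[H⁺] = 0.09367
α₁ + 2α₂ = 1.0819
CA = 1.0819 × 2.00 = 2.16 mmol/kg

CA = 2.16 mmol/kg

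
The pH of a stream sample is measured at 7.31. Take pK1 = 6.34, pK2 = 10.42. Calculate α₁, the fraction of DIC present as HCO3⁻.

α₁ = 0.903

α₁ = 1 / (1 + [H⁺]/K1 + K2/[H⁺]) = 1 / (1 + 10^-0.97 + 10^-3.11)
   = 1 / (1 + 0.10715 + 0.00077625) = 1/1.1079 = 0.9026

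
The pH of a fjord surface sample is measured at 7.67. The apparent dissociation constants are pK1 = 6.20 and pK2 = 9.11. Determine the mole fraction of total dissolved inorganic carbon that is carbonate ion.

α₂ = 0.0339

α₂ = 1 / (1 + [H⁺]/K2 + [H⁺]²/(K1K2)) = 1 / (1 + 10^+1.44 + 10^-0.03)
   = 1 / (1 + 27.542 + 0.93325) = 1/29.476 = 0.03393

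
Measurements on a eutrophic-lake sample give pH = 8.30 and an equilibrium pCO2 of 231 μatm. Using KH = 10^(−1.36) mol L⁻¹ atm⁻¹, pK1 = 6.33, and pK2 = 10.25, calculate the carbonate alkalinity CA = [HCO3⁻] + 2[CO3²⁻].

CA = 0.962 mmol/L

[CO2*] = KH · pCO2 = 10^(−1.36) × 231×10^-6 = 1.008×10^-5 mol/L
α₀ = 1/(1 + K1/[H⁺] + K1K2/[H⁺]²) = 1/(1 + 10^+1.97 + 10^+0.02) = 0.01049
DIC = [CO2*]/α₀ = 1.008×10^-5 / 0.01049 = 0.9617 mmol/L
CA = (α₁ + 2α₂)·DIC = (0.9785 + 2×0.01098) × 0.9617 = 0.962 mmol/L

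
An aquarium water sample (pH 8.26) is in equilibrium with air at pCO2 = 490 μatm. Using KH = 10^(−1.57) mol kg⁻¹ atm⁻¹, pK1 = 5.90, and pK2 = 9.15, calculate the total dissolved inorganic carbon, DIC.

DIC = 3.42 mmol/kg

[CO2*] = KH · pCO2 = 10^(−1.57) × 490×10^-6 = 1.319×10^-5 mol/kg
α₀ = 1/(1 + K1/[H⁺] + K1K2/[H⁺]²) = 1/(1 + 10^+2.36 + 10^+1.47) = 0.003852
DIC = [CO2*]/α₀ = 1.319×10^-5 / 0.003852 = 3.42 mmol/kg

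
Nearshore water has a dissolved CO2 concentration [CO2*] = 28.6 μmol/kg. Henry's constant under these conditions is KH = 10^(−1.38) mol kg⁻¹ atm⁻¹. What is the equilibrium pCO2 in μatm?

KH = 10^(−1.38) = 4.169×10^-2 mol kg⁻¹ atm⁻¹
pCO2 = [CO2*]/KH = 28.6×10^-6 / 4.169×10^-2 = 6.86×10^-4 atm = 686 μatm

pCO2 = 686 μatm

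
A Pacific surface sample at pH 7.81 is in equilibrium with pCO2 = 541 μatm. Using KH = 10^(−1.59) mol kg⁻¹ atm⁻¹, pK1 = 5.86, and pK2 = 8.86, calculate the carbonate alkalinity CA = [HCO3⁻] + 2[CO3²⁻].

CA = 1.46 mmol/kg

[CO2*] = KH · pCO2 = 10^(−1.59) × 541×10^-6 = 1.391×10^-5 mol/kg
α₀ = 1/(1 + K1/[H⁺] + K1K2/[H⁺]²) = 1/(1 + 10^+1.95 + 10^+0.90) = 0.01020
DIC = [CO2*]/α₀ = 1.391×10^-5 / 0.01020 = 1.364 mmol/kg
CA = (α₁ + 2α₂)·DIC = (0.9088 + 2×0.08100) × 1.364 = 1.46 mmol/kg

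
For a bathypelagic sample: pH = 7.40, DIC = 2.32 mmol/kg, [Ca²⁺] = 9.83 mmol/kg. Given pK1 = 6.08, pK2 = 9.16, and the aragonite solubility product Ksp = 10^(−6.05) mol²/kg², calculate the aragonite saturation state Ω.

Ω = 0.417

α₂ = 1 / (1 + [H⁺]/K2 + [H⁺]²/(K1K2)) = 1 / (1 + 10^+1.76 + 10^+0.44)
   = 1 / (1 + 57.544 + 2.7542) = 1/61.298 = 0.01631
[CO3²⁻] = α₂ × DIC = 0.01631 × 2.32 = 0.03785 mmol/kg
Ksp = 10^(−6.05) = 8.913×10^-7
Ω = [Ca²⁺][CO3²⁻]/Ksp = (9.83×10^-3)(3.785×10^-5) / 8.913×10^-7 = 0.417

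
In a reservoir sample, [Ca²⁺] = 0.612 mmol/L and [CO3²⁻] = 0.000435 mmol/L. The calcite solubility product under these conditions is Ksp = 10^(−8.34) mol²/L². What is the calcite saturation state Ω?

Ksp = 10^(−8.34) = 4.571×10^-9
Ω = [Ca²⁺][CO3²⁻]/Ksp = (0.612×10^-3)(0.000435×10^-3) / 4.571×10^-9 = 0.0582

Ω = 0.0582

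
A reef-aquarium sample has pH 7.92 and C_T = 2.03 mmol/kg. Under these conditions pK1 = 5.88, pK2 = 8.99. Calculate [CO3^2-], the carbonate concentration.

[CO3²⁻] = 0.158 mmol/kg

α₂ = 1 / (1 + [H⁺]/K2 + [H⁺]²/(K1K2)) = 1 / (1 + 10^+1.07 + 10^-0.97)
   = 1 / (1 + 11.749 + 0.10715) = 1/12.856 = 0.07778
[CO3²⁻] = α₂ × DIC = 0.07778 × 2.03 = 0.158 mmol/kg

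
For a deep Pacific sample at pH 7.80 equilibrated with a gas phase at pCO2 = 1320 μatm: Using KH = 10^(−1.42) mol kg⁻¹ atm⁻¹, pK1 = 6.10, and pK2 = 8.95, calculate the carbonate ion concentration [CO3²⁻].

[CO3²⁻] = 0.178 mmol/kg

[CO2*] = KH · pCO2 = 10^(−1.42) × 1320×10^-6 = 5.019×10^-5 mol/kg
α₀ = 1/(1 + K1/[H⁺] + K1K2/[H⁺]²) = 1/(1 + 10^+1.70 + 10^+0.55) = 0.01829
DIC = [CO2*]/α₀ = 5.019×10^-5 / 0.01829 = 2.743 mmol/kg
[CO3²⁻] = α₂·DIC; α₂ = 0.06490, so [CO3²⁻] = 0.06490 × 2.743 = 0.178 mmol/kg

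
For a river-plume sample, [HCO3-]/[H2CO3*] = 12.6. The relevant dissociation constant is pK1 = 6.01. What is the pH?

From K1 = [H⁺][HCO3-]/[H2CO3*]:  pH = pK1 + log₁₀([HCO3-]/[H2CO3*])
log₁₀(12.6) = +1.100
pH = 6.01 + (+1.100) = 7.11

pH = 7.11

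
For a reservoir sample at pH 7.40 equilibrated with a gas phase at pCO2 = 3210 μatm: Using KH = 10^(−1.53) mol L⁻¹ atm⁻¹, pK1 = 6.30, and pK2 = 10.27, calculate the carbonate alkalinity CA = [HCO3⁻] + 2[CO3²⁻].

[CO2*] = KH · pCO2 = 10^(−1.53) × 3210×10^-6 = 9.473×10^-5 mol/L
α₀ = 1/(1 + K1/[H⁺] + K1K2/[H⁺]²) = 1/(1 + 10^+1.10 + 10^-1.77) = 0.07350
DIC = [CO2*]/α₀ = 9.473×10^-5 / 0.07350 = 1.289 mmol/L
CA = (α₁ + 2α₂)·DIC = (0.9253 + 2×0.001248) × 1.289 = 1.20 mmol/L

CA = 1.20 mmol/L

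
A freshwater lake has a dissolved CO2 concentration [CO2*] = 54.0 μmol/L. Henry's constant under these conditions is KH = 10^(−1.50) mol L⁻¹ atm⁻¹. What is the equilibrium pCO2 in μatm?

KH = 10^(−1.50) = 3.162×10^-2 mol L⁻¹ atm⁻¹
pCO2 = [CO2*]/KH = 54.0×10^-6 / 3.162×10^-2 = 1.71×10^-3 atm = 1710 μatm

pCO2 = 1710 μatm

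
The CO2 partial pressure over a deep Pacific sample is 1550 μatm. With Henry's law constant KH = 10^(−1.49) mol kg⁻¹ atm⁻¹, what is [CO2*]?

[CO2*] = 50.2 μmol/kg

KH = 10^(−1.49) = 3.236×10^-2 mol kg⁻¹ atm⁻¹
[CO2*] = KH · pCO2 = 3.236×10^-2 × 1550×10^-6 atm = 5.02×10^-5 mol/kg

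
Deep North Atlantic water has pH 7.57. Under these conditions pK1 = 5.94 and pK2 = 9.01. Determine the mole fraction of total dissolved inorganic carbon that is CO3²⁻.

α₂ = 0.0343

α₂ = 1 / (1 + [H⁺]/K2 + [H⁺]²/(K1K2)) = 1 / (1 + 10^+1.44 + 10^-0.19)
   = 1 / (1 + 27.542 + 0.64565) = 1/29.188 = 0.03426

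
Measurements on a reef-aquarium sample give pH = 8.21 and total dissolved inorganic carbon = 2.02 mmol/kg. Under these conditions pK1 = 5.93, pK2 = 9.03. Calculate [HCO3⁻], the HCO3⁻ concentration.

α₁ = 1 / (1 + [H⁺]/K1 + K2/[H⁺]) = 1 / (1 + 10^-2.28 + 10^-0.82)
   = 1 / (1 + 0.0052481 + 0.15136) = 1/1.1566 = 0.8646
[HCO3⁻] = α₁ × DIC = 0.8646 × 2.02 = 1.75 mmol/kg

[HCO3⁻] = 1.75 mmol/kg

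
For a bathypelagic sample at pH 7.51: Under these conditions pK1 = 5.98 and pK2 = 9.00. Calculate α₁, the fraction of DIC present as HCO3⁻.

α₁ = 0.942

α₁ = 1 / (1 + [H⁺]/K1 + K2/[H⁺]) = 1 / (1 + 10^-1.53 + 10^-1.49)
   = 1 / (1 + 0.029512 + 0.032359) = 1/1.0619 = 0.9417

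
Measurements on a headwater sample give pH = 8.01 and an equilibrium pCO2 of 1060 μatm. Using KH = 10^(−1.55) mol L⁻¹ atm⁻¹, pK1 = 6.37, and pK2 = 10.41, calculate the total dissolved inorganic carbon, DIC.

[CO2*] = KH · pCO2 = 10^(−1.55) × 1060×10^-6 = 2.987×10^-5 mol/L
α₀ = 1/(1 + K1/[H⁺] + K1K2/[H⁺]²) = 1/(1 + 10^+1.64 + 10^-0.76) = 0.02231
DIC = [CO2*]/α₀ = 2.987×10^-5 / 0.02231 = 1.34 mmol/L

DIC = 1.34 mmol/L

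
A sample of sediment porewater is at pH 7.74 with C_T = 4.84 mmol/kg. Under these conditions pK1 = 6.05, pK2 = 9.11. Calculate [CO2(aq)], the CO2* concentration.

α₀ = 1 / (1 + K1/[H⁺] + K1K2/[H⁺]²) = 1 / (1 + 10^+1.69 + 10^+0.32)
   = 1 / (1 + 48.978 + 2.0893) = 1/52.067 = 0.01921
[CO2*] = α₀ × DIC = 0.01921 × 4.84 = 0.0930 mmol/kg

[CO2*] = 0.0930 mmol/kg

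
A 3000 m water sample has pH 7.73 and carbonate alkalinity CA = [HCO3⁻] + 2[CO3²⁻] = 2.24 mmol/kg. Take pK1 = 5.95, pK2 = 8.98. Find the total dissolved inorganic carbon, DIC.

DIC = 2.16 mmol/kg

CA = [HCO3⁻] + 2[CO3²⁻] = (α₁ + 2α₂)·DIC
At pH 7.73: [H⁺]/K1 = 10^-1.78 = 0.016596, K2/[H⁺] = 10^-1.25 = 0.056234
α₁ = 1/(1 + 0.016596 + 0.056234) = 1/1.0728 = 0.9321; α₂ = α₁·K2/[H⁺] = 0.05242
α₁ + 2α₂ = 1.0369
DIC = CA / (α₁ + 2α₂) = 2.24 / 1.0369 = 2.16 mmol/kg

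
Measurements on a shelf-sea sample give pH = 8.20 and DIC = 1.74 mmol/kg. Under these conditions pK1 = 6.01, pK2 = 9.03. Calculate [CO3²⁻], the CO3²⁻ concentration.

[CO3²⁻] = 0.223 mmol/kg

α₂ = 1 / (1 + [H⁺]/K2 + [H⁺]²/(K1K2)) = 1 / (1 + 10^+0.83 + 10^-1.36)
   = 1 / (1 + 6.7608 + 0.043652) = 1/7.8045 = 0.1281
[CO3²⁻] = α₂ × DIC = 0.1281 × 1.74 = 0.223 mmol/kg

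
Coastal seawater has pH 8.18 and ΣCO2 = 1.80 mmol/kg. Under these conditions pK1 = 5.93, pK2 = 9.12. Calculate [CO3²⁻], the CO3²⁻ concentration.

[CO3²⁻] = 0.184 mmol/kg

α₂ = 1 / (1 + [H⁺]/K2 + [H⁺]²/(K1K2)) = 1 / (1 + 10^+0.94 + 10^-1.31)
   = 1 / (1 + 8.7096 + 0.048978) = 1/9.7586 = 0.1025
[CO3²⁻] = α₂ × DIC = 0.1025 × 1.80 = 0.184 mmol/kg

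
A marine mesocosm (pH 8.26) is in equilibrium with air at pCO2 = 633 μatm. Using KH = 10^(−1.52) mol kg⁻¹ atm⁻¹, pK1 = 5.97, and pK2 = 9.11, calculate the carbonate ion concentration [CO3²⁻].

[CO3²⁻] = 0.527 mmol/kg

[CO2*] = KH · pCO2 = 10^(−1.52) × 633×10^-6 = 1.912×10^-5 mol/kg
α₀ = 1/(1 + K1/[H⁺] + K1K2/[H⁺]²) = 1/(1 + 10^+2.29 + 10^+1.44) = 0.004474
DIC = [CO2*]/α₀ = 1.912×10^-5 / 0.004474 = 4.273 mmol/kg
[CO3²⁻] = α₂·DIC; α₂ = 0.1232, so [CO3²⁻] = 0.1232 × 4.273 = 0.527 mmol/kg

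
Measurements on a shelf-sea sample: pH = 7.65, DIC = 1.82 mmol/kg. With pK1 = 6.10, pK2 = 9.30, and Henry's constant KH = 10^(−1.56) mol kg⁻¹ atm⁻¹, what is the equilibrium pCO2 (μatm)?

pCO2 = 1770 μatm

α₀ = 1 / (1 + K1/[H⁺] + K1K2/[H⁺]²) = 1 / (1 + 10^+1.55 + 10^-0.10)
   = 1 / (1 + 35.481 + 0.79433) = 1/37.276 = 0.02683
[CO2*] = α₀ × DIC = 0.02683 × 1.82 = 0.04883 mmol/kg
pCO2 = [CO2*]/KH = 4.883×10^-5 / 2.754×10^-2 = 1770 μatm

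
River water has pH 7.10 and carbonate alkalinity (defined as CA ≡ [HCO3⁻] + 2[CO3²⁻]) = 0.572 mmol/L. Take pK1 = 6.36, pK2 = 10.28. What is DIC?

CA = [HCO3⁻] + 2[CO3²⁻] = (α₁ + 2α₂)·DIC
At pH 7.10: [H⁺]/K1 = 10^-0.74 = 0.18197, K2/[H⁺] = 10^-3.18 = 0.00066069
α₁ = 1/(1 + 0.18197 + 0.00066069) = 1/1.1826 = 0.8456; α₂ = α₁·K2/[H⁺] = 0.0005587
α₁ + 2α₂ = 0.8467
DIC = CA / (α₁ + 2α₂) = 0.572 / 0.8467 = 0.676 mmol/L

DIC = 0.676 mmol/L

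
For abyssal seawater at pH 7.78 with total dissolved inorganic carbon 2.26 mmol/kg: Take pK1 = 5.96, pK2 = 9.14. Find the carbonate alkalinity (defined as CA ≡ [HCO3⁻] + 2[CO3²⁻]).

CA = [HCO3⁻] + 2[CO3²⁻] = (α₁ + 2α₂)·DIC
At pH 7.78: [H⁺]/K1 = 10^-1.82 = 0.015136, K2/[H⁺] = 10^-1.36 = 0.043652
α₁ = 1/(1 + 0.015136 + 0.043652) = 1/1.0588 = 0.9445; α₂ = α₁·K2/[H⁺] = 0.04123
α₁ + 2α₂ = 1.0269
CA = 1.0269 × 2.26 = 2.32 mmol/kg

CA = 2.32 mmol/kg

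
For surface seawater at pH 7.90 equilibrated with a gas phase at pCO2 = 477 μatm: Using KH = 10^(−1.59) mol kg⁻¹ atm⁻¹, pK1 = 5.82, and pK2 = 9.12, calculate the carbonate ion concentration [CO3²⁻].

[CO3²⁻] = 0.0888 mmol/kg

[CO2*] = KH · pCO2 = 10^(−1.59) × 477×10^-6 = 1.226×10^-5 mol/kg
α₀ = 1/(1 + K1/[H⁺] + K1K2/[H⁺]²) = 1/(1 + 10^+2.08 + 10^+0.86) = 0.007784
DIC = [CO2*]/α₀ = 1.226×10^-5 / 0.007784 = 1.575 mmol/kg
[CO3²⁻] = α₂·DIC; α₂ = 0.05639, so [CO3²⁻] = 0.05639 × 1.575 = 0.0888 mmol/kg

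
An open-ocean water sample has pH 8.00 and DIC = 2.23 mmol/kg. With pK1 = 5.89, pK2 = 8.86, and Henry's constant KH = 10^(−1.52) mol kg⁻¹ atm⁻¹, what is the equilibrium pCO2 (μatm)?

α₀ = 1 / (1 + K1/[H⁺] + K1K2/[H⁺]²) = 1 / (1 + 10^+2.11 + 10^+1.25)
   = 1 / (1 + 128.82 + 17.783) = 1/147.61 = 0.006775
[CO2*] = α₀ × DIC = 0.006775 × 2.23 = 0.01511 mmol/kg = 15.11 μmol/kg
pCO2 = [CO2*]/KH = 1.511×10^-5 / 3.020×10^-2 = 500 μatm

pCO2 = 500 μatm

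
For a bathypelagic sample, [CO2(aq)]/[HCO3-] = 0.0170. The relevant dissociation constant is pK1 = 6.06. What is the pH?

From K1 = [H⁺][HCO3-]/[CO2(aq)]:  pH = pK1 − log₁₀([CO2(aq)]/[HCO3-])
log₁₀(0.0170) = -1.770
pH = 6.06 − (-1.770) = 7.83

pH = 7.83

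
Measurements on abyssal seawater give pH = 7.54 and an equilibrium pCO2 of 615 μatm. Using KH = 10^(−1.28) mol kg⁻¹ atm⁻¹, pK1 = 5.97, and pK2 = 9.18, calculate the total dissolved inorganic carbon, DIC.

[CO2*] = KH · pCO2 = 10^(−1.28) × 615×10^-6 = 3.228×10^-5 mol/kg
α₀ = 1/(1 + K1/[H⁺] + K1K2/[H⁺]²) = 1/(1 + 10^+1.57 + 10^-0.07) = 0.02564
DIC = [CO2*]/α₀ = 3.228×10^-5 / 0.02564 = 1.26 mmol/kg

DIC = 1.26 mmol/kg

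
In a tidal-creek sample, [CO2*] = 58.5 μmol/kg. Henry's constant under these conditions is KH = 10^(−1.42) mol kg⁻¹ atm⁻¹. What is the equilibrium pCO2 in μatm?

pCO2 = 1540 μatm

KH = 10^(−1.42) = 3.802×10^-2 mol kg⁻¹ atm⁻¹
pCO2 = [CO2*]/KH = 58.5×10^-6 / 3.802×10^-2 = 1.54×10^-3 atm = 1540 μatm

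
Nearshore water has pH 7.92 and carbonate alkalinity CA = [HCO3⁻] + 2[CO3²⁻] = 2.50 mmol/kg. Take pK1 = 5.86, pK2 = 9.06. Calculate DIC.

DIC = 2.36 mmol/kg

CA = [HCO3⁻] + 2[CO3²⁻] = (α₁ + 2α₂)·DIC
At pH 7.92: [H⁺]/K1 = 10^-2.06 = 0.0087096, K2/[H⁺] = 10^-1.14 = 0.072444
α₁ = 1/(1 + 0.0087096 + 0.072444) = 1/1.0812 = 0.9249; α₂ = α₁·K2/[H⁺] = 0.06701
α₁ + 2α₂ = 1.0589
DIC = CA / (α₁ + 2α₂) = 2.50 / 1.0589 = 2.36 mmol/kg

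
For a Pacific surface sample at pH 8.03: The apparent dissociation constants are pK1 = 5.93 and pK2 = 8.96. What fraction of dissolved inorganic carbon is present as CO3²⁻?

α₂ = 0.104

α₂ = 1 / (1 + [H⁺]/K2 + [H⁺]²/(K1K2)) = 1 / (1 + 10^+0.93 + 10^-1.17)
   = 1 / (1 + 8.5114 + 0.067608) = 1/9.5790 = 0.1044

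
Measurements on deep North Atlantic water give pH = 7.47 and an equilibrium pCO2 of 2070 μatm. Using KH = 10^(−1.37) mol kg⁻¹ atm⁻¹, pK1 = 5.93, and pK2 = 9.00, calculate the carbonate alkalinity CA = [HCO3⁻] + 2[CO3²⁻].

CA = 3.24 mmol/kg

[CO2*] = KH · pCO2 = 10^(−1.37) × 2070×10^-6 = 8.830×10^-5 mol/kg
α₀ = 1/(1 + K1/[H⁺] + K1K2/[H⁺]²) = 1/(1 + 10^+1.54 + 10^+0.01) = 0.02725
DIC = [CO2*]/α₀ = 8.830×10^-5 / 0.02725 = 3.240 mmol/kg
CA = (α₁ + 2α₂)·DIC = (0.9449 + 2×0.02788) × 3.240 = 3.24 mmol/kg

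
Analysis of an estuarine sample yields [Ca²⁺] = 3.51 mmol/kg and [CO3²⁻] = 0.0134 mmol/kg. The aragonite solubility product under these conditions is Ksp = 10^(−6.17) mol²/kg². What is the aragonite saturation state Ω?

Ksp = 10^(−6.17) = 6.761×10^-7
Ω = [Ca²⁺][CO3²⁻]/Ksp = (3.51×10^-3)(0.0134×10^-3) / 6.761×10^-7 = 0.0696

Ω = 0.0696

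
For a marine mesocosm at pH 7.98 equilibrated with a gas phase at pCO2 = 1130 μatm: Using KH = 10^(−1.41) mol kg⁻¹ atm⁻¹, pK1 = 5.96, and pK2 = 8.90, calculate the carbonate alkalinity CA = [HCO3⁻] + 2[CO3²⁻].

CA = 5.71 mmol/kg

[CO2*] = KH · pCO2 = 10^(−1.41) × 1130×10^-6 = 4.396×10^-5 mol/kg
α₀ = 1/(1 + K1/[H⁺] + K1K2/[H⁺]²) = 1/(1 + 10^+2.02 + 10^+1.10) = 0.008453
DIC = [CO2*]/α₀ = 4.396×10^-5 / 0.008453 = 5.201 mmol/kg
CA = (α₁ + 2α₂)·DIC = (0.8851 + 2×0.1064) × 5.201 = 5.71 mmol/kg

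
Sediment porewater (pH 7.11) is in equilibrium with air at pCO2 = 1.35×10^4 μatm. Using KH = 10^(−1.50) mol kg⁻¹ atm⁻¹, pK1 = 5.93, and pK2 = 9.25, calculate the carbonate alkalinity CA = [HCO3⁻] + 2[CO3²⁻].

[CO2*] = KH · pCO2 = 10^(−1.50) × 1.35×10^4×10^-6 = 4.269×10^-4 mol/kg
α₀ = 1/(1 + K1/[H⁺] + K1K2/[H⁺]²) = 1/(1 + 10^+1.18 + 10^-0.96) = 0.06156
DIC = [CO2*]/α₀ = 4.269×10^-4 / 0.06156 = 6.935 mmol/kg
CA = (α₁ + 2α₂)·DIC = (0.9317 + 2×0.006750) × 6.935 = 6.56 mmol/kg

CA = 6.56 mmol/kg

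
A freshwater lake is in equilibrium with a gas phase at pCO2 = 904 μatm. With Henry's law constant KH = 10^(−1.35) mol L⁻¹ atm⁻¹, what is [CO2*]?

[CO2*] = 40.4 μmol/L

KH = 10^(−1.35) = 4.467×10^-2 mol L⁻¹ atm⁻¹
[CO2*] = KH · pCO2 = 4.467×10^-2 × 904×10^-6 atm = 4.04×10^-5 mol/L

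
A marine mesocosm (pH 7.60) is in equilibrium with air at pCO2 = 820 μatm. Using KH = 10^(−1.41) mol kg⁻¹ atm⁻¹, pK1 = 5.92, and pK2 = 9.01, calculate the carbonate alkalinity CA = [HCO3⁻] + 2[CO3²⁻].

[CO2*] = KH · pCO2 = 10^(−1.41) × 820×10^-6 = 3.190×10^-5 mol/kg
α₀ = 1/(1 + K1/[H⁺] + K1K2/[H⁺]²) = 1/(1 + 10^+1.68 + 10^+0.27) = 0.01971
DIC = [CO2*]/α₀ = 3.190×10^-5 / 0.01971 = 1.618 mmol/kg
CA = (α₁ + 2α₂)·DIC = (0.9436 + 2×0.03671) × 1.618 = 1.65 mmol/kg

CA = 1.65 mmol/kg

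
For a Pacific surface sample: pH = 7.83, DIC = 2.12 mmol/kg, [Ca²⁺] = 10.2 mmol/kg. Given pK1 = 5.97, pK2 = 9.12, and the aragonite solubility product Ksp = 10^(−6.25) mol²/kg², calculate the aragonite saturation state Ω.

Ω = 1.85

α₂ = 1 / (1 + [H⁺]/K2 + [H⁺]²/(K1K2)) = 1 / (1 + 10^+1.29 + 10^-0.57)
   = 1 / (1 + 19.498 + 0.26915) = 1/20.768 = 0.04815
[CO3²⁻] = α₂ × DIC = 0.04815 × 2.12 = 0.1021 mmol/kg
Ksp = 10^(−6.25) = 5.623×10^-7
Ω = [Ca²⁺][CO3²⁻]/Ksp = (10.2×10^-3)(1.021×10^-4) / 5.623×10^-7 = 1.85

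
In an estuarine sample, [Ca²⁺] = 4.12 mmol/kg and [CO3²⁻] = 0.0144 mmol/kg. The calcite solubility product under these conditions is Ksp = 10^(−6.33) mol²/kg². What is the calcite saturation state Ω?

Ω = 0.127

Ksp = 10^(−6.33) = 4.677×10^-7
Ω = [Ca²⁺][CO3²⁻]/Ksp = (4.12×10^-3)(0.0144×10^-3) / 4.677×10^-7 = 0.127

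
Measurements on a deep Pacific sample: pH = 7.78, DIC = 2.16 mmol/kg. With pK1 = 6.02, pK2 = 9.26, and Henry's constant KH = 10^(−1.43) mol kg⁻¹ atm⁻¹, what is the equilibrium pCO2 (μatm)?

α₀ = 1 / (1 + K1/[H⁺] + K1K2/[H⁺]²) = 1 / (1 + 10^+1.76 + 10^+0.28)
   = 1 / (1 + 57.544 + 1.9055) = 1/60.449 = 0.01654
[CO2*] = α₀ × DIC = 0.01654 × 2.16 = 0.03573 mmol/kg
pCO2 = [CO2*]/KH = 3.573×10^-5 / 3.715×10^-2 = 962 μatm

pCO2 = 962 μatm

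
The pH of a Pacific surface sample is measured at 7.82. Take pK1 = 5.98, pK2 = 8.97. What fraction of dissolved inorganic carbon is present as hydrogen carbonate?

α₁ = 1 / (1 + [H⁺]/K1 + K2/[H⁺]) = 1 / (1 + 10^-1.84 + 10^-1.15)
   = 1 / (1 + 0.014454 + 0.070795) = 1/1.0852 = 0.9214

α₁ = 0.921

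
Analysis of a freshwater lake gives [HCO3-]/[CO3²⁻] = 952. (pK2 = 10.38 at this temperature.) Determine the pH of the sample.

pH = 7.40

From K2 = [H⁺][CO3²⁻]/[HCO3-]:  pH = pK2 − log₁₀([HCO3-]/[CO3²⁻])
log₁₀(952) = +2.979
pH = 10.38 − (+2.979) = 7.40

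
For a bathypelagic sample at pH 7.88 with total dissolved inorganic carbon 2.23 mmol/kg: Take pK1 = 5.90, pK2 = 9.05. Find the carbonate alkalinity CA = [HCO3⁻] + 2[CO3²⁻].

CA = [HCO3⁻] + 2[CO3²⁻] = (α₁ + 2α₂)·DIC
At pH 7.88: [H⁺]/K1 = 10^-1.98 = 0.010471, K2/[H⁺] = 10^-1.17 = 0.067608
α₁ = 1/(1 + 0.010471 + 0.067608) = 1/1.0781 = 0.9276; α₂ = α₁·K2/[H⁺] = 0.06271
α₁ + 2α₂ = 1.0530
CA = 1.0530 × 2.23 = 2.35 mmol/kg

CA = 2.35 mmol/kg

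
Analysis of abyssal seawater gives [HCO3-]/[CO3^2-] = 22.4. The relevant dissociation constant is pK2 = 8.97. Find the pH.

pH = 7.62

From K2 = [H⁺][CO3^2-]/[HCO3-]:  pH = pK2 − log₁₀([HCO3-]/[CO3^2-])
log₁₀(22.4) = +1.350
pH = 8.97 − (+1.350) = 7.62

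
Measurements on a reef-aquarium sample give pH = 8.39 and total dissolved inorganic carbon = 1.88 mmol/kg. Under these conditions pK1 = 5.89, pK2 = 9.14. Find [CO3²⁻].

α₂ = 1 / (1 + [H⁺]/K2 + [H⁺]²/(K1K2)) = 1 / (1 + 10^+0.75 + 10^-1.75)
   = 1 / (1 + 5.6234 + 0.017783) = 1/6.6412 = 0.1506
[CO3²⁻] = α₂ × DIC = 0.1506 × 1.88 = 0.283 mmol/kg

[CO3²⁻] = 0.283 mmol/kg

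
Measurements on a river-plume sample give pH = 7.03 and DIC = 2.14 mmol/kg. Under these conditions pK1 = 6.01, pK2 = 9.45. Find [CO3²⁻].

[CO3²⁻] = 7.40 μmol/kg

α₂ = 1 / (1 + [H⁺]/K2 + [H⁺]²/(K1K2)) = 1 / (1 + 10^+2.42 + 10^+1.40)
   = 1 / (1 + 263.03 + 25.119) = 1/289.15 = 0.003458
[CO3²⁻] = α₂ × DIC = 0.003458 × 2.14 = 0.00740 mmol/kg = 7.40 μmol/kg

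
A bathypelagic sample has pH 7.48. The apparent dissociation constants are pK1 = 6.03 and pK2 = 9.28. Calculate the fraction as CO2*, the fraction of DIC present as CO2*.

α₀ = 1 / (1 + K1/[H⁺] + K1K2/[H⁺]²) = 1 / (1 + 10^+1.45 + 10^-0.35)
   = 1 / (1 + 28.184 + 0.44668) = 1/29.631 = 0.03375

α₀ = 0.0337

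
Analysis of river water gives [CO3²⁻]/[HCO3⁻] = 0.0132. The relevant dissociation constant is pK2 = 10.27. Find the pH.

From K2 = [H⁺][CO3²⁻]/[HCO3⁻]:  pH = pK2 + log₁₀([CO3²⁻]/[HCO3⁻])
log₁₀(0.0132) = -1.879
pH = 10.27 + (-1.879) = 8.39

pH = 8.39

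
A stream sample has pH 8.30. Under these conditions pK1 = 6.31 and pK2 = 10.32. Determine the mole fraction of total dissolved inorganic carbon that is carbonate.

α₂ = 1 / (1 + [H⁺]/K2 + [H⁺]²/(K1K2)) = 1 / (1 + 10^+2.02 + 10^+0.03)
   = 1 / (1 + 104.71 + 1.0715) = 1/106.78 = 0.009365

α₂ = 0.00936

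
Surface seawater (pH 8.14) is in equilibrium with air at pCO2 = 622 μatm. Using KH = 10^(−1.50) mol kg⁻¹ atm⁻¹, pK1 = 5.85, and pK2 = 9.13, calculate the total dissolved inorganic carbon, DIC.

DIC = 4.25 mmol/kg

[CO2*] = KH · pCO2 = 10^(−1.50) × 622×10^-6 = 1.967×10^-5 mol/kg
α₀ = 1/(1 + K1/[H⁺] + K1K2/[H⁺]²) = 1/(1 + 10^+2.29 + 10^+1.30) = 0.004631
DIC = [CO2*]/α₀ = 1.967×10^-5 / 0.004631 = 4.25 mmol/kg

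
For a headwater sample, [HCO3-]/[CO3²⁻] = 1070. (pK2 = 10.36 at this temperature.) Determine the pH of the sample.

pH = 7.33

From K2 = [H⁺][CO3²⁻]/[HCO3-]:  pH = pK2 − log₁₀([HCO3-]/[CO3²⁻])
log₁₀(1070) = +3.029
pH = 10.36 − (+3.029) = 7.33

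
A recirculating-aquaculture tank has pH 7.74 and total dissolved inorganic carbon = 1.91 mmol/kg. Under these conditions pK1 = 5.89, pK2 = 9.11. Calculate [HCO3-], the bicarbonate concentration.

[HCO3⁻] = 1.81 mmol/kg

α₁ = 1 / (1 + [H⁺]/K1 + K2/[H⁺]) = 1 / (1 + 10^-1.85 + 10^-1.37)
   = 1 / (1 + 0.014125 + 0.042658) = 1/1.0568 = 0.9463
[HCO3⁻] = α₁ × DIC = 0.9463 × 1.91 = 1.81 mmol/kg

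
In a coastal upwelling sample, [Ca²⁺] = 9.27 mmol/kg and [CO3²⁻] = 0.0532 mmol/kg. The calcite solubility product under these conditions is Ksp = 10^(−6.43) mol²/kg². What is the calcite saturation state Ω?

Ω = 1.33

Ksp = 10^(−6.43) = 3.715×10^-7
Ω = [Ca²⁺][CO3²⁻]/Ksp = (9.27×10^-3)(0.0532×10^-3) / 3.715×10^-7 = 1.33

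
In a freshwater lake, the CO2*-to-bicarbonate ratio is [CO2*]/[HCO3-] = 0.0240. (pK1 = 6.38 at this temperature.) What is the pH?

pH = 8.00

From K1 = [H⁺][HCO3-]/[CO2*]:  pH = pK1 − log₁₀([CO2*]/[HCO3-])
log₁₀(0.0240) = -1.620
pH = 6.38 − (-1.620) = 8.00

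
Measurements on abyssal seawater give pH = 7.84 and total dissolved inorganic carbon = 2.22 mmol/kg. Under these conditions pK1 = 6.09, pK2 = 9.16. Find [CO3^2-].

[CO3²⁻] = 0.0997 mmol/kg

α₂ = 1 / (1 + [H⁺]/K2 + [H⁺]²/(K1K2)) = 1 / (1 + 10^+1.32 + 10^-0.43)
   = 1 / (1 + 20.893 + 0.37154) = 1/22.264 = 0.04491
[CO3²⁻] = α₂ × DIC = 0.04491 × 2.22 = 0.0997 mmol/kg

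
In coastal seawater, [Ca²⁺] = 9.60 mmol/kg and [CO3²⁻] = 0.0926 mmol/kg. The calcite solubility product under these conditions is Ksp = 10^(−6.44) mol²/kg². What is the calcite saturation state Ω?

Ksp = 10^(−6.44) = 3.631×10^-7
Ω = [Ca²⁺][CO3²⁻]/Ksp = (9.60×10^-3)(0.0926×10^-3) / 3.631×10^-7 = 2.45

Ω = 2.45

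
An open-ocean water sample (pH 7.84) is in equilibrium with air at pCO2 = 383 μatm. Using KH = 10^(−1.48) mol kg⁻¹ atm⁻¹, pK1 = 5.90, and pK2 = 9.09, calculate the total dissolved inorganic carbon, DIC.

[CO2*] = KH · pCO2 = 10^(−1.48) × 383×10^-6 = 1.268×10^-5 mol/kg
α₀ = 1/(1 + K1/[H⁺] + K1K2/[H⁺]²) = 1/(1 + 10^+1.94 + 10^+0.69) = 0.01075
DIC = [CO2*]/α₀ = 1.268×10^-5 / 0.01075 = 1.18 mmol/kg

DIC = 1.18 mmol/kg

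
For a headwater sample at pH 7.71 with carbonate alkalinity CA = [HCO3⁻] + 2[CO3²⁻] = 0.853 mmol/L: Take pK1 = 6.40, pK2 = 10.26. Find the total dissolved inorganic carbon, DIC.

DIC = 0.892 mmol/L

CA = [HCO3⁻] + 2[CO3²⁻] = (α₁ + 2α₂)·DIC
At pH 7.71: [H⁺]/K1 = 10^-1.31 = 0.048978, K2/[H⁺] = 10^-2.55 = 0.0028184
α₁ = 1/(1 + 0.048978 + 0.0028184) = 1/1.0518 = 0.9508; α₂ = α₁·K2/[H⁺] = 0.002680
α₁ + 2α₂ = 0.9561
DIC = CA / (α₁ + 2α₂) = 0.853 / 0.9561 = 0.892 mmol/L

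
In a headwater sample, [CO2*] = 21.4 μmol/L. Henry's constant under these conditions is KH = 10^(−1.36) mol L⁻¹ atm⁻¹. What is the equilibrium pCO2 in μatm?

pCO2 = 490 μatm

KH = 10^(−1.36) = 4.365×10^-2 mol L⁻¹ atm⁻¹
pCO2 = [CO2*]/KH = 21.4×10^-6 / 4.365×10^-2 = 4.90×10^-4 atm = 490 μatm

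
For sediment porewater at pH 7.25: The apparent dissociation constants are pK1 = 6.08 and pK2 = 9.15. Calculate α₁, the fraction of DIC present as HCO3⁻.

α₁ = 0.926

α₁ = 1 / (1 + [H⁺]/K1 + K2/[H⁺]) = 1 / (1 + 10^-1.17 + 10^-1.90)
   = 1 / (1 + 0.067608 + 0.012589) = 1/1.0802 = 0.9258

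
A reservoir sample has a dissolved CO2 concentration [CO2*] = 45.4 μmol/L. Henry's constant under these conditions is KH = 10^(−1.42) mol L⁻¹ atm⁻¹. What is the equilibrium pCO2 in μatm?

KH = 10^(−1.42) = 3.802×10^-2 mol L⁻¹ atm⁻¹
pCO2 = [CO2*]/KH = 45.4×10^-6 / 3.802×10^-2 = 1.19×10^-3 atm = 1190 μatm

pCO2 = 1190 μatm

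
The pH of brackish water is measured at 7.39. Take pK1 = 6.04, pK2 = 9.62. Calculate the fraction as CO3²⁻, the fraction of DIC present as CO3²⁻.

α₂ = 1 / (1 + [H⁺]/K2 + [H⁺]²/(K1K2)) = 1 / (1 + 10^+2.23 + 10^+0.88)
   = 1 / (1 + 169.82 + 7.5858) = 1/178.41 = 0.005605

α₂ = 0.00561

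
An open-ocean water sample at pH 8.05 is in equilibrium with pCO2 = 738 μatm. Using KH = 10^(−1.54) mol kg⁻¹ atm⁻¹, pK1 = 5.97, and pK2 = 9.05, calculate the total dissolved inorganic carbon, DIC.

DIC = 2.84 mmol/kg

[CO2*] = KH · pCO2 = 10^(−1.54) × 738×10^-6 = 2.128×10^-5 mol/kg
α₀ = 1/(1 + K1/[H⁺] + K1K2/[H⁺]²) = 1/(1 + 10^+2.08 + 10^+1.08) = 0.007505
DIC = [CO2*]/α₀ = 2.128×10^-5 / 0.007505 = 2.84 mmol/kg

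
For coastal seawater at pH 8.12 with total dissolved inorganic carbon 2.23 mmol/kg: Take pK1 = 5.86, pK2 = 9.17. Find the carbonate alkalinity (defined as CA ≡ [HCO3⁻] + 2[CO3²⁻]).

CA = 2.40 mmol/kg

CA = [HCO3⁻] + 2[CO3²⁻] = (α₁ + 2α₂)·DIC
At pH 8.12: [H⁺]/K1 = 10^-2.26 = 0.0054954, K2/[H⁺] = 10^-1.05 = 0.089125
α₁ = 1/(1 + 0.0054954 + 0.089125) = 1/1.0946 = 0.9136; α₂ = α₁·K2/[H⁺] = 0.08142
α₁ + 2α₂ = 1.0764
CA = 1.0764 × 2.23 = 2.40 mmol/kg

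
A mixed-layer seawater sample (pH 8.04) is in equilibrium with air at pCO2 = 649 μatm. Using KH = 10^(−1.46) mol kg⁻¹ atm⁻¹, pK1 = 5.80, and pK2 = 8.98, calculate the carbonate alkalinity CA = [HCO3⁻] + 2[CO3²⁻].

[CO2*] = KH · pCO2 = 10^(−1.46) × 649×10^-6 = 2.250×10^-5 mol/kg
α₀ = 1/(1 + K1/[H⁺] + K1K2/[H⁺]²) = 1/(1 + 10^+2.24 + 10^+1.30) = 0.005135
DIC = [CO2*]/α₀ = 2.250×10^-5 / 0.005135 = 4.382 mmol/kg
CA = (α₁ + 2α₂)·DIC = (0.8924 + 2×0.1025) × 4.382 = 4.81 mmol/kg

CA = 4.81 mmol/kg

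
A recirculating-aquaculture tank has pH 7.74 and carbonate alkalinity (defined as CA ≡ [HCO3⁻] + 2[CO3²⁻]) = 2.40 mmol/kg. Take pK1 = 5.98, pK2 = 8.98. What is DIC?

DIC = 2.31 mmol/kg

CA = [HCO3⁻] + 2[CO3²⁻] = (α₁ + 2α₂)·DIC
At pH 7.74: [H⁺]/K1 = 10^-1.76 = 0.017378, K2/[H⁺] = 10^-1.24 = 0.057544
α₁ = 1/(1 + 0.017378 + 0.057544) = 1/1.0749 = 0.9303; α₂ = α₁·K2/[H⁺] = 0.05353
α₁ + 2α₂ = 1.0374
DIC = CA / (α₁ + 2α₂) = 2.40 / 1.0374 = 2.31 mmol/kg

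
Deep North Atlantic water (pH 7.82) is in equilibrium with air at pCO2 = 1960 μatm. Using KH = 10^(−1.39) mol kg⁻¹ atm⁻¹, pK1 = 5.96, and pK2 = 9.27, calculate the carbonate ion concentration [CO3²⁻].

[CO2*] = KH · pCO2 = 10^(−1.39) × 1960×10^-6 = 7.985×10^-5 mol/kg
α₀ = 1/(1 + K1/[H⁺] + K1K2/[H⁺]²) = 1/(1 + 10^+1.86 + 10^+0.41) = 0.01316
DIC = [CO2*]/α₀ = 7.985×10^-5 / 0.01316 = 6.069 mmol/kg
[CO3²⁻] = α₂·DIC; α₂ = 0.03381, so [CO3²⁻] = 0.03381 × 6.069 = 0.205 mmol/kg

[CO3²⁻] = 0.205 mmol/kg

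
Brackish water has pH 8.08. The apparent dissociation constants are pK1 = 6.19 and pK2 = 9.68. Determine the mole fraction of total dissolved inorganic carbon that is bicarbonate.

α₁ = 1 / (1 + [H⁺]/K1 + K2/[H⁺]) = 1 / (1 + 10^-1.89 + 10^-1.60)
   = 1 / (1 + 0.012882 + 0.025119) = 1/1.0380 = 0.9634

α₁ = 0.963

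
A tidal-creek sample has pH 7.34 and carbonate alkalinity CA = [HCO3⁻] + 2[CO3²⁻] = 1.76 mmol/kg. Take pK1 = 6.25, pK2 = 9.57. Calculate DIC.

DIC = 1.89 mmol/kg

CA = [HCO3⁻] + 2[CO3²⁻] = (α₁ + 2α₂)·DIC
At pH 7.34: [H⁺]/K1 = 10^-1.09 = 0.081283, K2/[H⁺] = 10^-2.23 = 0.0058884
α₁ = 1/(1 + 0.081283 + 0.0058884) = 1/1.0872 = 0.9198; α₂ = α₁·K2/[H⁺] = 0.005416
α₁ + 2α₂ = 0.9307
DIC = CA / (α₁ + 2α₂) = 1.76 / 0.9307 = 1.89 mmol/kg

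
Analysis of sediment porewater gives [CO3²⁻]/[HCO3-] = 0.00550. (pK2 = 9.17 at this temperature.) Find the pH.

pH = 6.91

From K2 = [H⁺][CO3²⁻]/[HCO3-]:  pH = pK2 + log₁₀([CO3²⁻]/[HCO3-])
log₁₀(0.00550) = -2.260
pH = 9.17 + (-2.260) = 6.91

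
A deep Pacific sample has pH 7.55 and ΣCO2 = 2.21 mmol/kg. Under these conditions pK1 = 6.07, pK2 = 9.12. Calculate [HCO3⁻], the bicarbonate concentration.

[HCO3⁻] = 2.08 mmol/kg

α₁ = 1 / (1 + [H⁺]/K1 + K2/[H⁺]) = 1 / (1 + 10^-1.48 + 10^-1.57)
   = 1 / (1 + 0.033113 + 0.026915) = 1/1.0600 = 0.9434
[HCO3⁻] = α₁ × DIC = 0.9434 × 2.21 = 2.08 mmol/kg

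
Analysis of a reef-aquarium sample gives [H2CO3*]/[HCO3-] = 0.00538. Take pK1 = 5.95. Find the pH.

pH = 8.22

From K1 = [H⁺][HCO3-]/[H2CO3*]:  pH = pK1 − log₁₀([H2CO3*]/[HCO3-])
log₁₀(0.00538) = -2.269
pH = 5.95 − (-2.269) = 8.22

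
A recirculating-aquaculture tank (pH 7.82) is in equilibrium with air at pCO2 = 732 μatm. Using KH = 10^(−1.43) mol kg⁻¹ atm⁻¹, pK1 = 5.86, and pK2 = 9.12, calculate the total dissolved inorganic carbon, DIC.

[CO2*] = KH · pCO2 = 10^(−1.43) × 732×10^-6 = 2.720×10^-5 mol/kg
α₀ = 1/(1 + K1/[H⁺] + K1K2/[H⁺]²) = 1/(1 + 10^+1.96 + 10^+0.66) = 0.01033
DIC = [CO2*]/α₀ = 2.720×10^-5 / 0.01033 = 2.63 mmol/kg

DIC = 2.63 mmol/kg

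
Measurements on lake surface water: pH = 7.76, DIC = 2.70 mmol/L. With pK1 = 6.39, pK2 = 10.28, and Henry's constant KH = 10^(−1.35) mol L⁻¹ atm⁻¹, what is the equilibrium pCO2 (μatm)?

α₀ = 1 / (1 + K1/[H⁺] + K1K2/[H⁺]²) = 1 / (1 + 10^+1.37 + 10^-1.15)
   = 1 / (1 + 23.442 + 0.070795) = 1/24.513 = 0.04079
[CO2*] = α₀ × DIC = 0.04079 × 2.70 = 0.1101 mmol/L
pCO2 = [CO2*]/KH = 1.101×10^-4 / 4.467×10^-2 = 2470 μatm

pCO2 = 2470 μatm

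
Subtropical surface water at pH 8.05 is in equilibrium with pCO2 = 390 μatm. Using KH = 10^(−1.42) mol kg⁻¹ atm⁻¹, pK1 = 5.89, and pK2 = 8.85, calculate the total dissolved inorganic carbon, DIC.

[CO2*] = KH · pCO2 = 10^(−1.42) × 390×10^-6 = 1.483×10^-5 mol/kg
α₀ = 1/(1 + K1/[H⁺] + K1K2/[H⁺]²) = 1/(1 + 10^+2.16 + 10^+1.36) = 0.005936
DIC = [CO2*]/α₀ = 1.483×10^-5 / 0.005936 = 2.50 mmol/kg

DIC = 2.50 mmol/kg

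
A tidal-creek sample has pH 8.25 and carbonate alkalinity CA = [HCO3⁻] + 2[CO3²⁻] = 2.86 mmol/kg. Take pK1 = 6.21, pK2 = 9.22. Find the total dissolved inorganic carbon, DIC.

CA = [HCO3⁻] + 2[CO3²⁻] = (α₁ + 2α₂)·DIC
At pH 8.25: [H⁺]/K1 = 10^-2.04 = 0.0091201, K2/[H⁺] = 10^-0.97 = 0.10715
α₁ = 1/(1 + 0.0091201 + 0.10715) = 1/1.1163 = 0.8958; α₂ = α₁·K2/[H⁺] = 0.09599
α₁ + 2α₂ = 1.0878
DIC = CA / (α₁ + 2α₂) = 2.86 / 1.0878 = 2.63 mmol/kg

DIC = 2.63 mmol/kg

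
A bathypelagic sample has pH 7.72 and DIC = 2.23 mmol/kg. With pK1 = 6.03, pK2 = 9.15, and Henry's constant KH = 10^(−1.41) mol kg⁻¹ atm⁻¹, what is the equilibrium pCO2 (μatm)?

α₀ = 1 / (1 + K1/[H⁺] + K1K2/[H⁺]²) = 1 / (1 + 10^+1.69 + 10^+0.26)
   = 1 / (1 + 48.978 + 1.8197) = 1/51.798 = 0.01931
[CO2*] = α₀ × DIC = 0.01931 × 2.23 = 0.04305 mmol/kg
pCO2 = [CO2*]/KH = 4.305×10^-5 / 3.890×10^-2 = 1110 μatm

pCO2 = 1110 μatm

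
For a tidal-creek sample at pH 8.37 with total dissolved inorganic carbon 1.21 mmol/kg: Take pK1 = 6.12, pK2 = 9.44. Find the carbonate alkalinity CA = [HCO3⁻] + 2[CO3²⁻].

CA = [HCO3⁻] + 2[CO3²⁻] = (α₁ + 2α₂)·DIC
At pH 8.37: [H⁺]/K1 = 10^-2.25 = 0.0056234, K2/[H⁺] = 10^-1.07 = 0.085114
α₁ = 1/(1 + 0.0056234 + 0.085114) = 1/1.0907 = 0.9168; α₂ = α₁·K2/[H⁺] = 0.07803
α₁ + 2α₂ = 1.0729
CA = 1.0729 × 1.21 = 1.30 mmol/kg

CA = 1.30 mmol/kg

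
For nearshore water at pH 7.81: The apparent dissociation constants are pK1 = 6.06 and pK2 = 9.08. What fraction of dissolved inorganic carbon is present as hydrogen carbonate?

α₁ = 1 / (1 + [H⁺]/K1 + K2/[H⁺]) = 1 / (1 + 10^-1.75 + 10^-1.27)
   = 1 / (1 + 0.017783 + 0.053703) = 1/1.0715 = 0.9333

α₁ = 0.933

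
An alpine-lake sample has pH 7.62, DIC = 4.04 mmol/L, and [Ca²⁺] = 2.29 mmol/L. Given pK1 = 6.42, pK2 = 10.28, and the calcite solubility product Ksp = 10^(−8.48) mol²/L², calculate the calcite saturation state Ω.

Ω = 5.74

α₂ = 1 / (1 + [H⁺]/K2 + [H⁺]²/(K1K2)) = 1 / (1 + 10^+2.66 + 10^+1.46)
   = 1 / (1 + 457.09 + 28.840) = 1/486.93 = 0.002054
[CO3²⁻] = α₂ × DIC = 0.002054 × 4.04 = 0.008297 mmol/L = 8.297 μmol/L
Ksp = 10^(−8.48) = 3.311×10^-9
Ω = [Ca²⁺][CO3²⁻]/Ksp = (2.29×10^-3)(8.297×10^-6) / 3.311×10^-9 = 5.74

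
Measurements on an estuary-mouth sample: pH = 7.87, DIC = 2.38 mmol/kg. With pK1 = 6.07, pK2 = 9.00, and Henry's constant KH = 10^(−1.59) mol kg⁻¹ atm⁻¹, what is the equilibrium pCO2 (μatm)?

pCO2 = 1350 μatm

α₀ = 1 / (1 + K1/[H⁺] + K1K2/[H⁺]²) = 1 / (1 + 10^+1.80 + 10^+0.67)
   = 1 / (1 + 63.096 + 4.6774) = 1/68.773 = 0.01454
[CO2*] = α₀ × DIC = 0.01454 × 2.38 = 0.03461 mmol/kg
pCO2 = [CO2*]/KH = 3.461×10^-5 / 2.570×10^-2 = 1350 μatm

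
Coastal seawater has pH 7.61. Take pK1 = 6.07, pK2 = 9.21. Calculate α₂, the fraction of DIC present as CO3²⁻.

α₂ = 1 / (1 + [H⁺]/K2 + [H⁺]²/(K1K2)) = 1 / (1 + 10^+1.60 + 10^+0.06)
   = 1 / (1 + 39.811 + 1.1482) = 1/41.959 = 0.02383

α₂ = 0.0238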